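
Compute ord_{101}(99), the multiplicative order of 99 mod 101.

By Lagrange's theorem, ord_101(99) divides φ(101) = 101 − 1 = 100 = 2^2 · 5^2.
Divisors of 100: 1, 2, 4, 5, 10, 20, 25, 50, 100.
Test each divisor d:
99^1 ≡ 99 (mod 101)
99^2 ≡ 4 (mod 101)
99^4 ≡ 16 (mod 101)
99^5 ≡ 69 (mod 101)
99^10 ≡ 14 (mod 101)
99^20 ≡ 95 (mod 101)
99^25 ≡ 91 (mod 101)
99^50 ≡ 100 (mod 101)
99^100 ≡ 1 (mod 101) ✓
Hence ord(99) = 100.

100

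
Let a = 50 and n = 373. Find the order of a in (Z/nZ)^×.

124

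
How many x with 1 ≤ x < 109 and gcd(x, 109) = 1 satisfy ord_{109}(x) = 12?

φ(109) = 109 − 1 = 108 = 2^2 · 3^3.
Since (Z/109Z)^× is cyclic of order 108, the number of elements of order d is φ(d) when d | 108 and 0 otherwise.
12 = 2^2 · 3 divides 108, and φ(12) = 4.

4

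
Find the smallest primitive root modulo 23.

5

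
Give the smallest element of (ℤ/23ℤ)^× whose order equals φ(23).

φ(23) = 23 − 1 = 22 = 2 · 11.
g is a primitive root iff g^(22/q) ≢ 1 (mod 23) for each prime q ∈ {2, 11}.
g = 2: 2^11 ≡ 1 — hits 1, so not a primitive root.
g = 3: 3^11 ≡ 1 — hits 1, so not a primitive root.
g = 4: 4^11 ≡ 1 — hits 1, so not a primitive root.
g = 5: 5^11 ≡ 22; 5^2 ≡ 2 — none is 1, so 5 is a primitive root.
The smallest primitive root modulo 23 is 5.

5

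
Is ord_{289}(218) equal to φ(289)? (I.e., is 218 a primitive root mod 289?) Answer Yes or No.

φ(289) = φ(17^2) = 17·(17−1) = 272 = 2^4 · 17.
An element g generates (Z/289Z)^× iff g^(272/q) ≢ 1 (mod 289) for each prime q ∈ {2, 17}.
218^136 ≡ 288 (mod 289)  [q = 2: ≢ 1 ✓]
218^16 ≡ 52 (mod 289)  [q = 17: ≢ 1 ✓]
All checks pass, so 218 has order 272 and is a primitive root modulo 289.

Yes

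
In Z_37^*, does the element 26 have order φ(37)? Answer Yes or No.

No

φ(37) = 37 − 1 = 36 = 2^2 · 3^2.
An element g generates (Z/37Z)^× iff g^(36/q) ≢ 1 (mod 37) for each prime q ∈ {2, 3}.
26^18 ≡ 1 (mod 37)  [q = 2: ≡ 1 ✗]
26^12 ≡ 1 (mod 37)  [q = 3: ≡ 1 ✗]
26^18 ≡ 1 shows ord(26) | 18, strictly less than φ(37); not a primitive root.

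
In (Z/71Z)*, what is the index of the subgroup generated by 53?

1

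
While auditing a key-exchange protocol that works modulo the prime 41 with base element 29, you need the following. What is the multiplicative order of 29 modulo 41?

40

Since 29 ∈ (Z/41Z)^×, its order divides φ(41) = 41 − 1 = 40 = 2^3 · 5.
Divisors of 40: 1, 2, 4, 5, 8, 10, 20, 40.
Test each divisor d:
29^1 ≡ 29
29^2 ≡ 21
29^4 ≡ 31
29^5 ≡ 38
29^8 ≡ 18
29^10 ≡ 9
29^20 ≡ 40
29^40 ≡ 1
The smallest such exponent is 40, so the order of 29 is 40.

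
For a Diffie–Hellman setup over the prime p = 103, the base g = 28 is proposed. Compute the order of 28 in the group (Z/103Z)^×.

51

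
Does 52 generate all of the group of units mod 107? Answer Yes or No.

No

φ(107) = 107 − 1 = 106 = 2 · 53.
An element g generates (Z/107Z)^× iff g^(106/q) ≢ 1 (mod 107) for each prime q ∈ {2, 53}.
52^53 ≡ 1 (mod 107)  [q = 2: ≡ 1 ✗]
52^2 ≡ 29 (mod 107)  [q = 53: ≢ 1 ✓]
52^53 ≡ 1 shows ord(52) | 53, strictly less than φ(107); not a primitive root.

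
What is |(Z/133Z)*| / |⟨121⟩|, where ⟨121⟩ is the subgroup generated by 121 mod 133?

The order of 121 must divide φ(133) = φ(7·19) = (7−1)·(19−1) = 6·18 = 108 = 2^2 · 3^3.
Divisors of 108: 1, 2, 3, 4, 6, 9, 12, 18, 27, 36, 54, 108.
Compute 121^d (mod 133) for the divisors d until we hit 1:
121^1 ≡ 121
121^2 ≡ 11
121^3 ≡ 1
So ord_133(121) = 3, hence |⟨121⟩| = 3.
The index is φ(133) / ord(121) = 108 / 3 = 36.

36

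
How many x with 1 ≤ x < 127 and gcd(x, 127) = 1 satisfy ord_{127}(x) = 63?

36

φ(127) = 127 − 1 = 126 = 2 · 3^2 · 7.
(Z/127Z)^× is cyclic (|G| = 126); a cyclic group of order m has exactly φ(d) elements of each order d | m, and none otherwise.
63 = 3^2 · 7 divides 126, and φ(63) = 36.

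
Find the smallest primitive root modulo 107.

2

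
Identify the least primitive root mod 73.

φ(73) = 73 − 1 = 72 = 2^3 · 3^2.
Test candidates g = 2, 3, … against the prime factors q ∈ {2, 3} of φ(73): g is a generator iff g^(72/q) ≢ 1 for every such q.
g = 2: 2^36 ≡ 1 — hits 1, so not a primitive root.
g = 3: 3^36 ≡ 1 — hits 1, so not a primitive root.
g = 4: 4^36 ≡ 1 — hits 1, so not a primitive root.
g = 5: 5^36 ≡ 72; 5^24 ≡ 8 — none is 1, so 5 is a primitive root.
So 5 is the smallest generator of (Z/73Z)^×.

5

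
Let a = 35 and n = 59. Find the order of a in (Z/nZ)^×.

29

ord(35) | φ(59) = 59 − 1 = 58 = 2 · 29.
Divisors of 58: 1, 2, 29, 58.
Test each divisor d:
35^1 ≡ 35
35^2 ≡ 45
35^29 ≡ 1
So ord_59(35) = 29.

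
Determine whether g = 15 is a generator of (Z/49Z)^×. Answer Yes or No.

No

φ(49) = φ(7^2) = 7·(7−1) = 42 = 2 · 3 · 7.
Test 15^(42/q) mod 49 for each prime factor q of 42:
15^21 ≡ 1 (mod 49)  [q = 2: ≡ 1 ✗]
15^14 ≡ 1 (mod 49)  [q = 3: ≡ 1 ✗]
15^6 ≡ 36 (mod 49)  [q = 7: ≢ 1 ✓]
The check at q = 2 fails, so 15 generates a proper subgroup.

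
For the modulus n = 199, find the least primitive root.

φ(199) = 199 − 1 = 198 = 2 · 3^2 · 11.
g is a primitive root iff g^(198/q) ≢ 1 (mod 199) for each prime q ∈ {2, 3, 11}.
g = 2: 2^99 ≡ 1 — hits 1, so not a primitive root.
g = 3: 3^99 ≡ 198; 3^66 ≡ 106; 3^18 ≡ 125 — none is 1, so 3 is a primitive root.
Hence the least primitive root of 199 is 3.

3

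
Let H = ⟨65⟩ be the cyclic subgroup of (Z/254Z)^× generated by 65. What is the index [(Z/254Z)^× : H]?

Since 65 ∈ (Z/254Z)^×, its order divides φ(254) = φ(2)·φ(127) = 1·126 = 126 = 2 · 3^2 · 7.
Divisors of 126: 1, 2, 3, 6, 7, 9, 14, 18, 21, 42, 63, 126.
Check 65^d mod 254 for each divisor in increasing order:
65^1 ≡ 65 (mod 254)
65^2 ≡ 161 (mod 254)
65^3 ≡ 51 (mod 254)
65^6 ≡ 61 (mod 254)
65^7 ≡ 155 (mod 254)
65^9 ≡ 63 (mod 254)
65^14 ≡ 149 (mod 254)
65^18 ≡ 159 (mod 254)
65^21 ≡ 235 (mod 254)
65^42 ≡ 107 (mod 254)
65^63 ≡ 253 (mod 254)
65^126 ≡ 1 (mod 254) ✓
The order of 65 is 126, so the subgroup it generates has 126 elements.
[(Z/254Z)^× : ⟨65⟩] = 126/126 = 1.

1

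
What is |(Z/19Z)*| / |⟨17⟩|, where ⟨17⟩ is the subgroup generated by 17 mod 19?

ord(17) | φ(19) = 19 − 1 = 18 = 2 · 3^2.
Divisors of 18: 1, 2, 3, 6, 9, 18.
Evaluate successive powers at the divisors of 18:
17^1 ≡ 17 (mod 19)
17^2 ≡ 4 (mod 19)
17^3 ≡ 11 (mod 19)
17^6 ≡ 7 (mod 19)
17^9 ≡ 1 (mod 19) ✓
Thus |⟨17⟩| = ord(17) = 9.
[(Z/19Z)^× : ⟨17⟩] = 18/9 = 2.

2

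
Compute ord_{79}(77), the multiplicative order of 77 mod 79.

78

By Lagrange's theorem, ord_79(77) divides φ(79) = 79 − 1 = 78 = 2 · 3 · 13.
Divisors of 78: 1, 2, 3, 6, 13, 26, 39, 78.
Compute 77^d (mod 79) for the divisors d until we hit 1:
77^1 ≡ 77 (mod 79)
77^2 ≡ 4 (mod 79)
77^3 ≡ 71 (mod 79)
77^6 ≡ 64 (mod 79)
77^13 ≡ 24 (mod 79)
77^26 ≡ 23 (mod 79)
77^39 ≡ 78 (mod 79)
77^78 ≡ 1 (mod 79) ✓
The smallest such exponent is 78, so the order of 77 is 78.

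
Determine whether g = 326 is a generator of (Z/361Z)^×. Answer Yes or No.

φ(361) = φ(19^2) = 19·(19−1) = 342 = 2 · 3^2 · 19.
An element g generates (Z/361Z)^× iff g^(342/q) ≢ 1 (mod 361) for each prime q ∈ {2, 3, 19}.
326^171 ≡ 360 (mod 361)  [q = 2: ≢ 1 ✓]
326^114 ≡ 292 (mod 361)  [q = 3: ≢ 1 ✓]
326^18 ≡ 115 (mod 361)  [q = 19: ≢ 1 ✓]
All checks pass, so 326 has order 342 and is a primitive root modulo 361.

Yes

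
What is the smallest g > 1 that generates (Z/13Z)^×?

2

φ(13) = 13 − 1 = 12 = 2^2 · 3.
g is a primitive root iff g^(12/q) ≢ 1 (mod 13) for each prime q ∈ {2, 3}.
g = 2: 2^6 ≡ 12; 2^4 ≡ 3 — none is 1, so 2 is a primitive root.
Hence the least primitive root of 13 is 2.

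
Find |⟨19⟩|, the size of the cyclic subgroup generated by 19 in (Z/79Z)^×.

39

By Lagrange's theorem, ord_79(19) divides φ(79) = 79 − 1 = 78 = 2 · 3 · 13.
Divisors of 78: 1, 2, 3, 6, 13, 26, 39, 78.
Check 19^d mod 79 for each divisor in increasing order:
19^1 ≡ 19 (mod 79)
19^2 ≡ 45 (mod 79)
19^3 ≡ 65 (mod 79)
19^6 ≡ 38 (mod 79)
19^13 ≡ 23 (mod 79)
19^26 ≡ 55 (mod 79)
19^39 ≡ 1 (mod 79) ✓
The smallest such exponent is 39, so the order of 19 is 39.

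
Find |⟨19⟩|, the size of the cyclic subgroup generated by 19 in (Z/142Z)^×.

35

By Lagrange's theorem, ord_142(19) divides φ(142) = φ(2)·φ(71) = 1·70 = 70 = 2 · 5 · 7.
Divisors of 70: 1, 2, 5, 7, 10, 14, 35, 70.
Evaluate successive powers at the divisors of 70:
19^1 ≡ 19 (mod 142)
19^2 ≡ 77 (mod 142)
19^5 ≡ 45 (mod 142)
19^7 ≡ 57 (mod 142)
19^10 ≡ 37 (mod 142)
19^14 ≡ 125 (mod 142)
19^35 ≡ 1 (mod 142) ✓
Therefore the multiplicative order of 19 modulo 142 is 35.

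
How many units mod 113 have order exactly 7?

6

φ(113) = 113 − 1 = 112 = 2^4 · 7.
Since (Z/113Z)^× is cyclic of order 112, the number of elements of order d is φ(d) when d | 112 and 0 otherwise.
7 | 112, and φ(7) = 7 − 1 = 6.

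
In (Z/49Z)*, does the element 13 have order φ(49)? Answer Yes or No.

No

φ(49) = φ(7^2) = 7·(7−1) = 42 = 2 · 3 · 7.
An element g generates (Z/49Z)^× iff g^(42/q) ≢ 1 (mod 49) for each prime q ∈ {2, 3, 7}.
13^21 ≡ 48 (mod 49)  [q = 2: ≢ 1 ✓]
13^14 ≡ 1 (mod 49)  [q = 3: ≡ 1 ✗]
13^6 ≡ 15 (mod 49)  [q = 7: ≢ 1 ✓]
Since 13^14 ≡ 1, the order of 13 divides 14 < 42, so 13 is not a primitive root.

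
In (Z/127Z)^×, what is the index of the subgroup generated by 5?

3

ord(5) | φ(127) = 127 − 1 = 126 = 2 · 3^2 · 7.
Divisors of 126: 1, 2, 3, 6, 7, 9, 14, 18, 21, 42, 63, 126.
Compute 5^d (mod 127) for the divisors d until we hit 1:
5^1 ≡ 5 (mod 127)
5^2 ≡ 25 (mod 127)
5^3 ≡ 125 (mod 127)
5^6 ≡ 4 (mod 127)
5^7 ≡ 20 (mod 127)
5^9 ≡ 119 (mod 127)
5^14 ≡ 19 (mod 127)
5^18 ≡ 64 (mod 127)
5^21 ≡ 126 (mod 127)
5^42 ≡ 1 (mod 127) ✓
The order of 5 is 42, so the subgroup it generates has 42 elements.
[(Z/127Z)^× : ⟨5⟩] = 126/42 = 3.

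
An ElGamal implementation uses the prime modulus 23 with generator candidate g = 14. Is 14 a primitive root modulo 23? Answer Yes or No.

Yes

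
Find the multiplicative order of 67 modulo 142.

70

The order of 67 must divide φ(142) = φ(2)·φ(71) = 1·70 = 70 = 2 · 5 · 7.
Divisors of 70: 1, 2, 5, 7, 10, 14, 35, 70.
Test each divisor d:
67^1 ≡ 67
67^2 ≡ 87
67^5 ≡ 41
67^7 ≡ 17
67^10 ≡ 119
67^14 ≡ 5
67^35 ≡ 141
67^70 ≡ 1
So ord_142(67) = 70.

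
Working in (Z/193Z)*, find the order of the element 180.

64

Since 180 ∈ (Z/193Z)^×, its order divides φ(193) = 193 − 1 = 192 = 2^6 · 3.
Divisors of 192: 1, 2, 3, 4, 6, 8, 12, 16, 24, 32, 48, 64, 96, 192.
Check 180^d mod 193 for each divisor in increasing order:
180^1 ≡ 180 (mod 193)
180^2 ≡ 169 (mod 193)
180^3 ≡ 119 (mod 193)
180^4 ≡ 190 (mod 193)
180^6 ≡ 72 (mod 193)
180^8 ≡ 9 (mod 193)
180^12 ≡ 166 (mod 193)
180^16 ≡ 81 (mod 193)
180^24 ≡ 150 (mod 193)
180^32 ≡ 192 (mod 193)
180^48 ≡ 112 (mod 193)
180^64 ≡ 1 (mod 193) ✓
The smallest such exponent is 64, so the order of 180 is 64.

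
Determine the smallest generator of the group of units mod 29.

2

φ(29) = 29 − 1 = 28 = 2^2 · 7.
g is a primitive root iff g^(28/q) ≢ 1 (mod 29) for each prime q ∈ {2, 7}.
g = 2: 2^14 ≡ 28; 2^4 ≡ 16 — none is 1, so 2 is a primitive root.
Hence the least primitive root of 29 is 2.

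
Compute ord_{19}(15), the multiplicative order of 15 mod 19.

Since 15 ∈ (Z/19Z)^×, its order divides φ(19) = 19 − 1 = 18 = 2 · 3^2.
Divisors of 18: 1, 2, 3, 6, 9, 18.
Compute 15^d (mod 19) for the divisors d until we hit 1:
15^1 ≡ 15
15^2 ≡ 16
15^3 ≡ 12
15^6 ≡ 11
15^9 ≡ 18
15^18 ≡ 1
Therefore the multiplicative order of 15 modulo 19 is 18.

18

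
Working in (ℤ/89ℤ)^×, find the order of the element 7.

88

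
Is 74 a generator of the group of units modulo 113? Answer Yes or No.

Yes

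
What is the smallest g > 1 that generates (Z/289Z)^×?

3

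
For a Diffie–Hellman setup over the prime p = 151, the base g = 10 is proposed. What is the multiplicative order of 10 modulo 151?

75

By Lagrange's theorem, ord_151(10) divides φ(151) = 151 − 1 = 150 = 2 · 3 · 5^2.
Divisors of 150: 1, 2, 3, 5, 6, 10, 15, 25, 30, 50, 75, 150.
Compute 10^d (mod 151) for the divisors d until we hit 1:
10^1 ≡ 10 (mod 151)
10^2 ≡ 100 (mod 151)
10^3 ≡ 94 (mod 151)
10^5 ≡ 38 (mod 151)
10^6 ≡ 78 (mod 151)
10^10 ≡ 85 (mod 151)
10^15 ≡ 59 (mod 151)
10^25 ≡ 32 (mod 151)
10^30 ≡ 8 (mod 151)
10^50 ≡ 118 (mod 151)
10^75 ≡ 1 (mod 151) ✓
The smallest such exponent is 75, so the order of 10 is 75.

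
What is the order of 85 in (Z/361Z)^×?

171

The order of 85 must divide φ(361) = φ(19^2) = 19·(19−1) = 342 = 2 · 3^2 · 19.
Divisors of 342: 1, 2, 3, 6, 9, 18, 19, 38, 57, 114, 171, 342.
Test each divisor d:
85^1 ≡ 85 (mod 361)
85^2 ≡ 5 (mod 361)
85^3 ≡ 64 (mod 361)
85^6 ≡ 125 (mod 361)
85^9 ≡ 58 (mod 361)
85^18 ≡ 115 (mod 361)
85^19 ≡ 28 (mod 361)
85^38 ≡ 62 (mod 361)
85^57 ≡ 292 (mod 361)
85^114 ≡ 68 (mod 361)
85^171 ≡ 1 (mod 361) ✓
Hence ord(85) = 171.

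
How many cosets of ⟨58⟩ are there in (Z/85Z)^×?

4

By Lagrange's theorem, ord_85(58) divides φ(85) = φ(5·17) = (5−1)·(17−1) = 4·16 = 64 = 2^6.
Divisors of 64: 1, 2, 4, 8, 16, 32, 64.
Compute 58^d (mod 85) for the divisors d until we hit 1:
58^1 ≡ 58 (mod 85)
58^2 ≡ 49 (mod 85)
58^4 ≡ 21 (mod 85)
58^8 ≡ 16 (mod 85)
58^16 ≡ 1 (mod 85) ✓
The order of 58 is 16, so the subgroup it generates has 16 elements.
The index is φ(85) / ord(58) = 64 / 16 = 4.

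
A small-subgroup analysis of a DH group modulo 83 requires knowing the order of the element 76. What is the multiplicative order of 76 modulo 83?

By Lagrange's theorem, ord_83(76) divides φ(83) = 83 − 1 = 82 = 2 · 41.
Divisors of 82: 1, 2, 41, 82.
Compute 76^d (mod 83) for the divisors d until we hit 1:
76^1 ≡ 76
76^2 ≡ 49
76^41 ≡ 82
76^82 ≡ 1
So ord_83(76) = 82.

82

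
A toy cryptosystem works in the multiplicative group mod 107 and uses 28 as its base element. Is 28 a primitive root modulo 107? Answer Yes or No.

Yes

φ(107) = 107 − 1 = 106 = 2 · 53.
It suffices to check that the order of 28 is not a proper divisor of 106: compute 28^(106/q) for q ∈ {2, 53}.
28^53 ≡ 106 (mod 107)  [q = 2: ≢ 1 ✓]
28^2 ≡ 35 (mod 107)  [q = 53: ≢ 1 ✓]
Every test exponent gives a nontrivial residue, hence 28 generates the full group.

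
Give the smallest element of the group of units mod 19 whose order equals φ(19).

φ(19) = 19 − 1 = 18 = 2 · 3^2.
g is a primitive root iff g^(18/q) ≢ 1 (mod 19) for each prime q ∈ {2, 3}.
g = 2: 2^9 ≡ 18; 2^6 ≡ 7 — none is 1, so 2 is a primitive root.
Hence the least primitive root of 19 is 2.

2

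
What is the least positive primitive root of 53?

φ(53) = 53 − 1 = 52 = 2^2 · 13.
Test candidates g = 2, 3, … against the prime factors q ∈ {2, 13} of φ(53): g is a generator iff g^(52/q) ≢ 1 for every such q.
g = 2: 2^26 ≡ 52; 2^4 ≡ 16 — none is 1, so 2 is a primitive root.
The smallest primitive root modulo 53 is 2.

2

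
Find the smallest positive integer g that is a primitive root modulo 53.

2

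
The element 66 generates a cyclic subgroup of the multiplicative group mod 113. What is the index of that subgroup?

1

By Lagrange's theorem, ord_113(66) divides φ(113) = 113 − 1 = 112 = 2^4 · 7.
Divisors of 112: 1, 2, 4, 7, 8, 14, 16, 28, 56, 112.
Test each divisor d:
66^1 ≡ 66 (mod 113)
66^2 ≡ 62 (mod 113)
66^4 ≡ 2 (mod 113)
66^7 ≡ 48 (mod 113)
66^8 ≡ 4 (mod 113)
66^14 ≡ 44 (mod 113)
66^16 ≡ 16 (mod 113)
66^28 ≡ 15 (mod 113)
66^56 ≡ 112 (mod 113)
66^112 ≡ 1 (mod 113) ✓
So ord_113(66) = 112, hence |⟨66⟩| = 112.
[(Z/113Z)^× : ⟨66⟩] = 112/112 = 1.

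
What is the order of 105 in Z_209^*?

By Lagrange's theorem, ord_209(105) divides φ(209) = φ(11·19) = (11−1)·(19−1) = 10·18 = 180 = 2^2 · 3^2 · 5.
Divisors of 180: 1, 2, 3, 4, 5, 6, 9, 10, 12, 15, 18, 20, 30, 36, 45, 60, 90, 180.
Check 105^d mod 209 for each divisor in increasing order:
105^1 ≡ 105 (mod 209)
105^2 ≡ 157 (mod 209)
105^3 ≡ 183 (mod 209)
105^4 ≡ 196 (mod 209)
105^5 ≡ 98 (mod 209)
105^6 ≡ 49 (mod 209)
105^9 ≡ 189 (mod 209)
105^10 ≡ 199 (mod 209)
105^12 ≡ 102 (mod 209)
105^15 ≡ 65 (mod 209)
105^18 ≡ 191 (mod 209)
105^20 ≡ 100 (mod 209)
105^30 ≡ 45 (mod 209)
105^36 ≡ 115 (mod 209)
105^45 ≡ 208 (mod 209)
105^60 ≡ 144 (mod 209)
105^90 ≡ 1 (mod 209) ✓
The smallest such exponent is 90, so the order of 105 is 90.

90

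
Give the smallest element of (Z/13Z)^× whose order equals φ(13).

φ(13) = 13 − 1 = 12 = 2^2 · 3.
Test candidates g = 2, 3, … against the prime factors q ∈ {2, 3} of φ(13): g is a generator iff g^(12/q) ≢ 1 for every such q.
g = 2: 2^6 ≡ 12; 2^4 ≡ 3 — none is 1, so 2 is a primitive root.
Hence the least primitive root of 13 is 2.

2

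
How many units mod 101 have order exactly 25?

φ(101) = 101 − 1 = 100 = 2^2 · 5^2.
(Z/101Z)^× is cyclic (|G| = 100); a cyclic group of order m has exactly φ(d) elements of each order d | m, and none otherwise.
25 = 5^2 divides 100, and φ(25) = 20.

20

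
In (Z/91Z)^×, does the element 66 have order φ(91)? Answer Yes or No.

No

91 = 7 · 13 is a product of two distinct odd primes, so (Z/91Z)^× ≅ (Z/7Z)^× × (Z/13Z)^× is not cyclic.
No primitive root modulo 91 exists; in particular 66 is not one.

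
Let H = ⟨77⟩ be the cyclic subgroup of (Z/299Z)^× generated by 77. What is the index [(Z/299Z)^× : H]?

12

Since 77 ∈ (Z/299Z)^×, its order divides φ(299) = φ(13·23) = (13−1)·(23−1) = 12·22 = 264 = 2^3 · 3 · 11.
Divisors of 264: 1, 2, 3, 4, 6, 8, 11, 12, 22, 24, 33, 44, 66, 88, 132, 264.
Check 77^d mod 299 for each divisor in increasing order:
77^1 ≡ 77
77^2 ≡ 248
77^3 ≡ 259
77^4 ≡ 209
77^6 ≡ 105
77^8 ≡ 27
77^11 ≡ 116
77^12 ≡ 261
77^22 ≡ 1
Thus |⟨77⟩| = ord(77) = 22.
The index is φ(299) / ord(77) = 264 / 22 = 12.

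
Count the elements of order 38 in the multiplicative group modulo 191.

φ(191) = 191 − 1 = 190 = 2 · 5 · 19.
(Z/191Z)^× is cyclic (|G| = 190); a cyclic group of order m has exactly φ(d) elements of each order d | m, and none otherwise.
38 = 2 · 19 divides 190, and φ(38) = 18.

18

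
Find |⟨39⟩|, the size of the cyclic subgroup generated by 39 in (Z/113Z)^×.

112

The order of 39 must divide φ(113) = 113 − 1 = 112 = 2^4 · 7.
Divisors of 112: 1, 2, 4, 7, 8, 14, 16, 28, 56, 112.
Evaluate successive powers at the divisors of 112:
39^1 ≡ 39 (mod 113)
39^2 ≡ 52 (mod 113)
39^4 ≡ 105 (mod 113)
39^7 ≡ 48 (mod 113)
39^8 ≡ 64 (mod 113)
39^14 ≡ 44 (mod 113)
39^16 ≡ 28 (mod 113)
39^28 ≡ 15 (mod 113)
39^56 ≡ 112 (mod 113)
39^112 ≡ 1 (mod 113) ✓
Therefore the multiplicative order of 39 modulo 113 is 112.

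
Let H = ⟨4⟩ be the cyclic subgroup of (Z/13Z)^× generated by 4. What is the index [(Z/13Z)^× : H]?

2

The order of 4 must divide φ(13) = 13 − 1 = 12 = 2^2 · 3.
Divisors of 12: 1, 2, 3, 4, 6, 12.
Evaluate successive powers at the divisors of 12:
4^1 ≡ 4
4^2 ≡ 3
4^3 ≡ 12
4^4 ≡ 9
4^6 ≡ 1
Thus |⟨4⟩| = ord(4) = 6.
[(Z/13Z)^× : ⟨4⟩] = 12/6 = 2.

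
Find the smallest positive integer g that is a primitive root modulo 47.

φ(47) = 47 − 1 = 46 = 2 · 23.
Test candidates g = 2, 3, … against the prime factors q ∈ {2, 23} of φ(47): g is a generator iff g^(46/q) ≢ 1 for every such q.
g = 2: 2^23 ≡ 1 — hits 1, so not a primitive root.
g = 3: 3^23 ≡ 1 — hits 1, so not a primitive root.
g = 4: 4^23 ≡ 1 — hits 1, so not a primitive root.
g = 5: 5^23 ≡ 46; 5^2 ≡ 25 — none is 1, so 5 is a primitive root.
The smallest primitive root modulo 47 is 5.

5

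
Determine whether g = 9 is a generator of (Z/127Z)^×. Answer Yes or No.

φ(127) = 127 − 1 = 126 = 2 · 3^2 · 7.
9 is a primitive root mod 127 iff 9^(φ(127)/q) ≢ 1 for every prime q | φ(127), i.e. q ∈ {2, 3, 7}.
9^63 ≡ 1 (mod 127)  [q = 2: ≡ 1 ✗]
9^42 ≡ 19 (mod 127)  [q = 3: ≢ 1 ✓]
9^18 ≡ 16 (mod 127)  [q = 7: ≢ 1 ✓]
9^63 ≡ 1 shows ord(9) | 63, strictly less than φ(127); not a primitive root.

No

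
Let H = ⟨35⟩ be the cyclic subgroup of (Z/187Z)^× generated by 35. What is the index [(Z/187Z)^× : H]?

16

By Lagrange's theorem, ord_187(35) divides φ(187) = φ(11·17) = (11−1)·(17−1) = 10·16 = 160 = 2^5 · 5.
Divisors of 160: 1, 2, 4, 5, 8, 10, 16, 20, 32, 40, 80, 160.
Check 35^d mod 187 for each divisor in increasing order:
35^1 ≡ 35
35^2 ≡ 103
35^4 ≡ 137
35^5 ≡ 120
35^8 ≡ 69
35^10 ≡ 1
Thus |⟨35⟩| = ord(35) = 10.
The index is φ(187) / ord(35) = 160 / 10 = 16.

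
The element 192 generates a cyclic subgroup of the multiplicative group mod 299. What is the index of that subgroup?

4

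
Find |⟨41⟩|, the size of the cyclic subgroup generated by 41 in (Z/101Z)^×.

The order of 41 must divide φ(101) = 101 − 1 = 100 = 2^2 · 5^2.
Divisors of 100: 1, 2, 4, 5, 10, 20, 25, 50, 100.
Test each divisor d:
41^1 ≡ 41 (mod 101)
41^2 ≡ 65 (mod 101)
41^4 ≡ 84 (mod 101)
41^5 ≡ 10 (mod 101)
41^10 ≡ 100 (mod 101)
41^20 ≡ 1 (mod 101) ✓
Hence ord(41) = 20.

20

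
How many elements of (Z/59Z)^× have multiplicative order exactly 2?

1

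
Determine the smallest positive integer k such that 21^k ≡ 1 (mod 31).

30

Since 21 ∈ (Z/31Z)^×, its order divides φ(31) = 31 − 1 = 30 = 2 · 3 · 5.
Divisors of 30: 1, 2, 3, 5, 6, 10, 15, 30.
Evaluate successive powers at the divisors of 30:
21^1 ≡ 21 (mod 31)
21^2 ≡ 7 (mod 31)
21^3 ≡ 23 (mod 31)
21^5 ≡ 6 (mod 31)
21^6 ≡ 2 (mod 31)
21^10 ≡ 5 (mod 31)
21^15 ≡ 30 (mod 31)
21^30 ≡ 1 (mod 31) ✓
Hence ord(21) = 30.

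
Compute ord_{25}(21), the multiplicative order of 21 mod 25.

Since 21 ∈ (Z/25Z)^×, its order divides φ(25) = φ(5^2) = 5·(5−1) = 20 = 2^2 · 5.
Divisors of 20: 1, 2, 4, 5, 10, 20.
Evaluate successive powers at the divisors of 20:
21^1 ≡ 21 (mod 25)
21^2 ≡ 16 (mod 25)
21^4 ≡ 6 (mod 25)
21^5 ≡ 1 (mod 25) ✓
Hence ord(21) = 5.

5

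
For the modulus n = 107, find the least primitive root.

2

φ(107) = 107 − 1 = 106 = 2 · 53.
Test candidates g = 2, 3, … against the prime factors q ∈ {2, 53} of φ(107): g is a generator iff g^(106/q) ≢ 1 for every such q.
g = 2: 2^53 ≡ 106; 2^2 ≡ 4 — none is 1, so 2 is a primitive root.
The smallest primitive root modulo 107 is 2.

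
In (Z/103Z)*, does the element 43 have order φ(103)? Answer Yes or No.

φ(103) = 103 − 1 = 102 = 2 · 3 · 17.
Test 43^(102/q) mod 103 for each prime factor q of 102:
43^51 ≡ 102 (mod 103)  [q = 2: ≢ 1 ✓]
43^34 ≡ 46 (mod 103)  [q = 3: ≢ 1 ✓]
43^6 ≡ 81 (mod 103)  [q = 17: ≢ 1 ✓]
All checks pass, so 43 has order 102 and is a primitive root modulo 103.

Yes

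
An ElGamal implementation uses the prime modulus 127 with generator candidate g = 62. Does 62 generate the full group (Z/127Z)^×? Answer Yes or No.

No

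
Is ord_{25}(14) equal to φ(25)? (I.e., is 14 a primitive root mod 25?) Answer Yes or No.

φ(25) = φ(5^2) = 5·(5−1) = 20 = 2^2 · 5.
14 is a primitive root mod 25 iff 14^(φ(25)/q) ≢ 1 for every prime q | φ(25), i.e. q ∈ {2, 5}.
14^10 ≡ 1 (mod 25)  [q = 2: ≡ 1 ✗]
14^4 ≡ 16 (mod 25)  [q = 5: ≢ 1 ✓]
Since 14^10 ≡ 1, the order of 14 divides 10 < 20, so 14 is not a primitive root.

No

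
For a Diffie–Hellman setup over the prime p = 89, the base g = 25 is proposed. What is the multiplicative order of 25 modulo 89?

22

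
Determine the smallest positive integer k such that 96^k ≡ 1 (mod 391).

The order of 96 must divide φ(391) = φ(17·23) = (17−1)·(23−1) = 16·22 = 352 = 2^5 · 11.
Divisors of 352: 1, 2, 4, 8, 11, 16, 22, 32, 44, 88, 176, 352.
Test each divisor d:
96^1 ≡ 96 (mod 391)
96^2 ≡ 223 (mod 391)
96^4 ≡ 72 (mod 391)
96^8 ≡ 101 (mod 391)
96^11 ≡ 369 (mod 391)
96^16 ≡ 35 (mod 391)
96^22 ≡ 93 (mod 391)
96^32 ≡ 52 (mod 391)
96^44 ≡ 47 (mod 391)
96^88 ≡ 254 (mod 391)
96^176 ≡ 1 (mod 391) ✓
Therefore the multiplicative order of 96 modulo 391 is 176.

176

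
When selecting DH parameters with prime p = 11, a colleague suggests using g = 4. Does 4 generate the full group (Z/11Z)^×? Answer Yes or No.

No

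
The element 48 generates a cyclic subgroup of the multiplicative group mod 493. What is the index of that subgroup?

4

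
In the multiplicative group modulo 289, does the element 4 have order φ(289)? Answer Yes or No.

No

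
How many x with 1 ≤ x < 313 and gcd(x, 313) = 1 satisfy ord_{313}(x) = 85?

0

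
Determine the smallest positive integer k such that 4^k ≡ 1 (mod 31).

ord(4) | φ(31) = 31 − 1 = 30 = 2 · 3 · 5.
Divisors of 30: 1, 2, 3, 5, 6, 10, 15, 30.
Check 4^d mod 31 for each divisor in increasing order:
4^1 ≡ 4 (mod 31)
4^2 ≡ 16 (mod 31)
4^3 ≡ 2 (mod 31)
4^5 ≡ 1 (mod 31) ✓
Hence ord(4) = 5.

5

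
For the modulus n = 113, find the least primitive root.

3

φ(113) = 113 − 1 = 112 = 2^4 · 7.
Test candidates g = 2, 3, … against the prime factors q ∈ {2, 7} of φ(113): g is a generator iff g^(112/q) ≢ 1 for every such q.
g = 2: 2^56 ≡ 1 — hits 1, so not a primitive root.
g = 3: 3^56 ≡ 112; 3^16 ≡ 49 — none is 1, so 3 is a primitive root.
The smallest primitive root modulo 113 is 3.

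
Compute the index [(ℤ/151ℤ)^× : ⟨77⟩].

ord(77) | φ(151) = 151 − 1 = 150 = 2 · 3 · 5^2.
Divisors of 150: 1, 2, 3, 5, 6, 10, 15, 25, 30, 50, 75, 150.
Compute 77^d (mod 151) for the divisors d until we hit 1:
77^1 ≡ 77 (mod 151)
77^2 ≡ 40 (mod 151)
77^3 ≡ 60 (mod 151)
77^5 ≡ 135 (mod 151)
77^6 ≡ 127 (mod 151)
77^10 ≡ 105 (mod 151)
77^15 ≡ 132 (mod 151)
77^25 ≡ 119 (mod 151)
77^30 ≡ 59 (mod 151)
77^50 ≡ 118 (mod 151)
77^75 ≡ 150 (mod 151)
77^150 ≡ 1 (mod 151) ✓
The order of 77 is 150, so the subgroup it generates has 150 elements.
Index = |(Z/151Z)^×| / |⟨77⟩| = 150 / 150 = 1.

1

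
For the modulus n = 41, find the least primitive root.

φ(41) = 41 − 1 = 40 = 2^3 · 5.
g is a primitive root iff g^(40/q) ≢ 1 (mod 41) for each prime q ∈ {2, 5}.
g = 2: 2^20 ≡ 1 — hits 1, so not a primitive root.
g = 3: 3^20 ≡ 40; 3^8 ≡ 1 — hits 1, so not a primitive root.
g = 4: 4^20 ≡ 1 — hits 1, so not a primitive root.
g = 5: 5^20 ≡ 1 — hits 1, so not a primitive root.
g = 6: 6^20 ≡ 40; 6^8 ≡ 10 — none is 1, so 6 is a primitive root.
The smallest primitive root modulo 41 is 6.

6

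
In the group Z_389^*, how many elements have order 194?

φ(389) = 389 − 1 = 388 = 2^2 · 97.
(Z/389Z)^× is cyclic (|G| = 388); a cyclic group of order m has exactly φ(d) elements of each order d | m, and none otherwise.
194 = 2 · 97 divides 388, and φ(194) = 96.

96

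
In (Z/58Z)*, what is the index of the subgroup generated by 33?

2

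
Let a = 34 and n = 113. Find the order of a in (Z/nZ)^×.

112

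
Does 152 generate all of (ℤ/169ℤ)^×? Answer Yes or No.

φ(169) = φ(13^2) = 13·(13−1) = 156 = 2^2 · 3 · 13.
152 is a primitive root mod 169 iff 152^(φ(169)/q) ≢ 1 for every prime q | φ(169), i.e. q ∈ {2, 3, 13}.
152^78 ≡ 1 (mod 169)  [q = 2: ≡ 1 ✗]
152^52 ≡ 22 (mod 169)  [q = 3: ≢ 1 ✓]
152^12 ≡ 118 (mod 169)  [q = 13: ≢ 1 ✓]
The check at q = 2 fails, so 152 generates a proper subgroup.

No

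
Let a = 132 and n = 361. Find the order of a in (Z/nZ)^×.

38

Since 132 ∈ (Z/361Z)^×, its order divides φ(361) = φ(19^2) = 19·(19−1) = 342 = 2 · 3^2 · 19.
Divisors of 342: 1, 2, 3, 6, 9, 18, 19, 38, 57, 114, 171, 342.
Evaluate successive powers at the divisors of 342:
132^1 ≡ 132 (mod 361)
132^2 ≡ 96 (mod 361)
132^3 ≡ 37 (mod 361)
132^6 ≡ 286 (mod 361)
132^9 ≡ 113 (mod 361)
132^18 ≡ 134 (mod 361)
132^19 ≡ 360 (mod 361)
132^38 ≡ 1 (mod 361) ✓
So ord_361(132) = 38.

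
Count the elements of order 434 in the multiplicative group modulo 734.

φ(734) = φ(2)·φ(367) = 1·366 = 366 = 2 · 3 · 61.
(Z/734Z)^× is cyclic (|G| = 366); a cyclic group of order m has exactly φ(d) elements of each order d | m, and none otherwise.
434 does not divide 366, so no element of (Z/734Z)^× has order 434.

0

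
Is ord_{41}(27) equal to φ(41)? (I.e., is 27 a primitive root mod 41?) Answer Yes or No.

No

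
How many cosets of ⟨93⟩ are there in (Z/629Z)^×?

Since 93 ∈ (Z/629Z)^×, its order divides φ(629) = φ(17·37) = (17−1)·(37−1) = 16·36 = 576 = 2^6 · 3^2.
Divisors of 576: 1, 2, 3, 4, 6, 8, 9, 12, 16, 18, 24, 32, 36, 48, 64, 72, 96, 144, 192, 288, 576.
Check 93^d mod 629 for each divisor in increasing order:
93^1 ≡ 93 (mod 629)
93^2 ≡ 472 (mod 629)
93^3 ≡ 495 (mod 629)
93^4 ≡ 118 (mod 629)
93^6 ≡ 344 (mod 629)
93^8 ≡ 86 (mod 629)
93^9 ≡ 450 (mod 629)
93^12 ≡ 84 (mod 629)
93^16 ≡ 477 (mod 629)
93^18 ≡ 591 (mod 629)
93^24 ≡ 137 (mod 629)
93^32 ≡ 460 (mod 629)
93^36 ≡ 186 (mod 629)
93^48 ≡ 528 (mod 629)
93^64 ≡ 256 (mod 629)
93^72 ≡ 1 (mod 629) ✓
The order of 93 is 72, so the subgroup it generates has 72 elements.
Index = |(Z/629Z)^×| / |⟨93⟩| = 576 / 72 = 8.

8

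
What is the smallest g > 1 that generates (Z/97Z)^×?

5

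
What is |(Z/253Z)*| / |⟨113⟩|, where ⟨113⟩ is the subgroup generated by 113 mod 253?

2

The order of 113 must divide φ(253) = φ(11·23) = (11−1)·(23−1) = 10·22 = 220 = 2^2 · 5 · 11.
Divisors of 220: 1, 2, 4, 5, 10, 11, 20, 22, 44, 55, 110, 220.
Evaluate successive powers at the divisors of 220:
113^1 ≡ 113 (mod 253)
113^2 ≡ 119 (mod 253)
113^4 ≡ 246 (mod 253)
113^5 ≡ 221 (mod 253)
113^10 ≡ 12 (mod 253)
113^11 ≡ 91 (mod 253)
113^20 ≡ 144 (mod 253)
113^22 ≡ 185 (mod 253)
113^44 ≡ 70 (mod 253)
113^55 ≡ 45 (mod 253)
113^110 ≡ 1 (mod 253) ✓
The order of 113 is 110, so the subgroup it generates has 110 elements.
The index is φ(253) / ord(113) = 220 / 110 = 2.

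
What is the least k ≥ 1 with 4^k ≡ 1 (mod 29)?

Since 4 ∈ (Z/29Z)^×, its order divides φ(29) = 29 − 1 = 28 = 2^2 · 7.
Divisors of 28: 1, 2, 4, 7, 14, 28.
Evaluate successive powers at the divisors of 28:
4^1 ≡ 4 (mod 29)
4^2 ≡ 16 (mod 29)
4^4 ≡ 24 (mod 29)
4^7 ≡ 28 (mod 29)
4^14 ≡ 1 (mod 29) ✓
Therefore the multiplicative order of 4 modulo 29 is 14.

14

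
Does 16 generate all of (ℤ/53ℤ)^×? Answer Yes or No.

φ(53) = 53 − 1 = 52 = 2^2 · 13.
16 is a primitive root mod 53 iff 16^(φ(53)/q) ≢ 1 for every prime q | φ(53), i.e. q ∈ {2, 13}.
16^26 ≡ 1 (mod 53)  [q = 2: ≡ 1 ✗]
16^4 ≡ 28 (mod 53)  [q = 13: ≢ 1 ✓]
Since 16^26 ≡ 1, the order of 16 divides 26 < 52, so 16 is not a primitive root.

No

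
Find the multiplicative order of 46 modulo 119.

48

By Lagrange's theorem, ord_119(46) divides φ(119) = φ(7·17) = (7−1)·(17−1) = 6·16 = 96 = 2^5 · 3.
Divisors of 96: 1, 2, 3, 4, 6, 8, 12, 16, 24, 32, 48, 96.
Compute 46^d (mod 119) for the divisors d until we hit 1:
46^1 ≡ 46
46^2 ≡ 93
46^3 ≡ 113
46^4 ≡ 81
46^6 ≡ 36
46^8 ≡ 16
46^12 ≡ 106
46^16 ≡ 18
46^24 ≡ 50
46^32 ≡ 86
46^48 ≡ 1
Therefore the multiplicative order of 46 modulo 119 is 48.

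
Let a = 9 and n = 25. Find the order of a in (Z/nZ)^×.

10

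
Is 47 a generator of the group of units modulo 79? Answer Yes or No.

Yes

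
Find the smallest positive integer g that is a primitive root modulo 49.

3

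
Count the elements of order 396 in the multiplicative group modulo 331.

0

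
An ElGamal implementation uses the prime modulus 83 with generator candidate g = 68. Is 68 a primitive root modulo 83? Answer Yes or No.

φ(83) = 83 − 1 = 82 = 2 · 41.
It suffices to check that the order of 68 is not a proper divisor of 82: compute 68^(82/q) for q ∈ {2, 41}.
68^41 ≡ 1 (mod 83)  [q = 2: ≡ 1 ✗]
68^2 ≡ 59 (mod 83)  [q = 41: ≢ 1 ✓]
68^41 ≡ 1 shows ord(68) | 41, strictly less than φ(83); not a primitive root.

No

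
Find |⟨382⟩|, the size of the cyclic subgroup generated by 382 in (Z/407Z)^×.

Since 382 ∈ (Z/407Z)^×, its order divides φ(407) = φ(11·37) = (11−1)·(37−1) = 10·36 = 360 = 2^3 · 3^2 · 5.
Divisors of 360: 1, 2, 3, 4, 5, 6, 8, 9, 10, 12, 15, 18, 20, 24, 30, 36, 40, 45, 60, 72, 90, 120, 180, 360.
Test each divisor d:
382^1 ≡ 382 (mod 407)
382^2 ≡ 218 (mod 407)
382^3 ≡ 248 (mod 407)
382^4 ≡ 312 (mod 407)
382^5 ≡ 340 (mod 407)
382^6 ≡ 47 (mod 407)
382^8 ≡ 71 (mod 407)
382^9 ≡ 260 (mod 407)
382^10 ≡ 12 (mod 407)
382^12 ≡ 174 (mod 407)
382^15 ≡ 10 (mod 407)
382^18 ≡ 38 (mod 407)
382^20 ≡ 144 (mod 407)
382^24 ≡ 158 (mod 407)
382^30 ≡ 100 (mod 407)
382^36 ≡ 223 (mod 407)
382^40 ≡ 386 (mod 407)
382^45 ≡ 186 (mod 407)
382^60 ≡ 232 (mod 407)
382^72 ≡ 75 (mod 407)
382^90 ≡ 1 (mod 407) ✓
So ord_407(382) = 90.

90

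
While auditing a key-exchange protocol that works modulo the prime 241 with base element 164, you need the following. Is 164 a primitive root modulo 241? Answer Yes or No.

No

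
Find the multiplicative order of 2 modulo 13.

Since 2 ∈ (Z/13Z)^×, its order divides φ(13) = 13 − 1 = 12 = 2^2 · 3.
Divisors of 12: 1, 2, 3, 4, 6, 12.
Compute 2^d (mod 13) for the divisors d until we hit 1:
2^1 ≡ 2
2^2 ≡ 4
2^3 ≡ 8
2^4 ≡ 3
2^6 ≡ 12
2^12 ≡ 1
So ord_13(2) = 12.

12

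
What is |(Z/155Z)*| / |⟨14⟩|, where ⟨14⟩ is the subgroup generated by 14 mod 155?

4

ord(14) | φ(155) = φ(5·31) = (5−1)·(31−1) = 4·30 = 120 = 2^3 · 3 · 5.
Divisors of 120: 1, 2, 3, 4, 5, 6, 8, 10, 12, 15, 20, 24, 30, 40, 60, 120.
Evaluate successive powers at the divisors of 120:
14^1 ≡ 14 (mod 155)
14^2 ≡ 41 (mod 155)
14^3 ≡ 109 (mod 155)
14^4 ≡ 131 (mod 155)
14^5 ≡ 129 (mod 155)
14^6 ≡ 101 (mod 155)
14^8 ≡ 111 (mod 155)
14^10 ≡ 56 (mod 155)
14^12 ≡ 126 (mod 155)
14^15 ≡ 94 (mod 155)
14^20 ≡ 36 (mod 155)
14^24 ≡ 66 (mod 155)
14^30 ≡ 1 (mod 155) ✓
So ord_155(14) = 30, hence |⟨14⟩| = 30.
Index = |(Z/155Z)^×| / |⟨14⟩| = 120 / 30 = 4.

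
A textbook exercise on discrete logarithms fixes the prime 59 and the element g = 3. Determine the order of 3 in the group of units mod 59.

29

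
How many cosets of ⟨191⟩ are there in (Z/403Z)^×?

120

Since 191 ∈ (Z/403Z)^×, its order divides φ(403) = φ(13·31) = (13−1)·(31−1) = 12·30 = 360 = 2^3 · 3^2 · 5.
Divisors of 360: 1, 2, 3, 4, 5, 6, 8, 9, 10, 12, 15, 18, 20, 24, 30, 36, 40, 45, 60, 72, 90, 120, 180, 360.
Evaluate successive powers at the divisors of 360:
191^1 ≡ 191 (mod 403)
191^2 ≡ 211 (mod 403)
191^3 ≡ 1 (mod 403) ✓
So ord_403(191) = 3, hence |⟨191⟩| = 3.
The index is φ(403) / ord(191) = 360 / 3 = 120.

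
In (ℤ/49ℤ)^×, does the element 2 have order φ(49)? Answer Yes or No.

No

φ(49) = φ(7^2) = 7·(7−1) = 42 = 2 · 3 · 7.
2 is a primitive root mod 49 iff 2^(φ(49)/q) ≢ 1 for every prime q | φ(49), i.e. q ∈ {2, 3, 7}.
2^21 ≡ 1 (mod 49)  [q = 2: ≡ 1 ✗]
2^14 ≡ 18 (mod 49)  [q = 3: ≢ 1 ✓]
2^6 ≡ 15 (mod 49)  [q = 7: ≢ 1 ✓]
2^21 ≡ 1 shows ord(2) | 21, strictly less than φ(49); not a primitive root.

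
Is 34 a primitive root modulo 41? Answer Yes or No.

φ(41) = 41 − 1 = 40 = 2^3 · 5.
It suffices to check that the order of 34 is not a proper divisor of 40: compute 34^(40/q) for q ∈ {2, 5}.
34^20 ≡ 40 (mod 41)  [q = 2: ≢ 1 ✓]
34^8 ≡ 37 (mod 41)  [q = 5: ≢ 1 ✓]
All checks pass, so 34 has order 40 and is a primitive root modulo 41.

Yes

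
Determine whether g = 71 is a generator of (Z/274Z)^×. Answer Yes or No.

φ(274) = φ(2)·φ(137) = 1·136 = 136 = 2^3 · 17.
71 is a primitive root mod 274 iff 71^(φ(274)/q) ≢ 1 for every prime q | φ(274), i.e. q ∈ {2, 17}.
71^68 ≡ 273 (mod 274)  [q = 2: ≢ 1 ✓]
71^8 ≡ 211 (mod 274)  [q = 17: ≢ 1 ✓]
Every test exponent gives a nontrivial residue, hence 71 generates the full group.

Yes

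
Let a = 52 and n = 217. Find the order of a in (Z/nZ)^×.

30

The order of 52 must divide φ(217) = φ(7·31) = (7−1)·(31−1) = 6·30 = 180 = 2^2 · 3^2 · 5.
Divisors of 180: 1, 2, 3, 4, 5, 6, 9, 10, 12, 15, 18, 20, 30, 36, 45, 60, 90, 180.
Evaluate successive powers at the divisors of 180:
52^1 ≡ 52 (mod 217)
52^2 ≡ 100 (mod 217)
52^3 ≡ 209 (mod 217)
52^4 ≡ 18 (mod 217)
52^5 ≡ 68 (mod 217)
52^6 ≡ 64 (mod 217)
52^9 ≡ 139 (mod 217)
52^10 ≡ 67 (mod 217)
52^12 ≡ 190 (mod 217)
52^15 ≡ 216 (mod 217)
52^18 ≡ 8 (mod 217)
52^20 ≡ 149 (mod 217)
52^30 ≡ 1 (mod 217) ✓
So ord_217(52) = 30.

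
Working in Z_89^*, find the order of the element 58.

The order of 58 must divide φ(89) = 89 − 1 = 88 = 2^3 · 11.
Divisors of 88: 1, 2, 4, 8, 11, 22, 44, 88.
Compute 58^d (mod 89) for the divisors d until we hit 1:
58^1 ≡ 58
58^2 ≡ 71
58^4 ≡ 57
58^8 ≡ 45
58^11 ≡ 12
58^22 ≡ 55
58^44 ≡ 88
58^88 ≡ 1
Therefore the multiplicative order of 58 modulo 89 is 88.

88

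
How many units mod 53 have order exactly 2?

1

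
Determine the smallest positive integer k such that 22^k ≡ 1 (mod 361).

The order of 22 must divide φ(361) = φ(19^2) = 19·(19−1) = 342 = 2 · 3^2 · 19.
Divisors of 342: 1, 2, 3, 6, 9, 18, 19, 38, 57, 114, 171, 342.
Evaluate successive powers at the divisors of 342:
22^1 ≡ 22 (mod 361)
22^2 ≡ 123 (mod 361)
22^3 ≡ 179 (mod 361)
22^6 ≡ 273 (mod 361)
22^9 ≡ 132 (mod 361)
22^18 ≡ 96 (mod 361)
22^19 ≡ 307 (mod 361)
22^38 ≡ 28 (mod 361)
22^57 ≡ 293 (mod 361)
22^114 ≡ 292 (mod 361)
22^171 ≡ 360 (mod 361)
22^342 ≡ 1 (mod 361) ✓
So ord_361(22) = 342.

342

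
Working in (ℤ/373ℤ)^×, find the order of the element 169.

31

Since 169 ∈ (Z/373Z)^×, its order divides φ(373) = 373 − 1 = 372 = 2^2 · 3 · 31.
Divisors of 372: 1, 2, 3, 4, 6, 12, 31, 62, 93, 124, 186, 372.
Compute 169^d (mod 373) for the divisors d until we hit 1:
169^1 ≡ 169
169^2 ≡ 213
169^3 ≡ 189
169^4 ≡ 236
169^6 ≡ 286
169^12 ≡ 109
169^31 ≡ 1
Therefore the multiplicative order of 169 modulo 373 is 31.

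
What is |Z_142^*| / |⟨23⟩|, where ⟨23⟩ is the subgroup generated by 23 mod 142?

5

ord(23) | φ(142) = φ(2)·φ(71) = 1·70 = 70 = 2 · 5 · 7.
Divisors of 70: 1, 2, 5, 7, 10, 14, 35, 70.
Test each divisor d:
23^1 ≡ 23 (mod 142)
23^2 ≡ 103 (mod 142)
23^5 ≡ 51 (mod 142)
23^7 ≡ 141 (mod 142)
23^10 ≡ 45 (mod 142)
23^14 ≡ 1 (mod 142) ✓
Thus |⟨23⟩| = ord(23) = 14.
Index = |(Z/142Z)^×| / |⟨23⟩| = 70 / 14 = 5.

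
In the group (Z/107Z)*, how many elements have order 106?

φ(107) = 107 − 1 = 106 = 2 · 53.
In a cyclic group of order 106, there are φ(d) elements of order d for each divisor d of 106, and zero for non-divisors.
106 = 2 · 53 divides 106, and φ(106) = 52.

52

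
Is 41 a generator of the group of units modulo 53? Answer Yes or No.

φ(53) = 53 − 1 = 52 = 2^2 · 13.
Test 41^(52/q) mod 53 for each prime factor q of 52:
41^26 ≡ 52 (mod 53)  [q = 2: ≢ 1 ✓]
41^4 ≡ 13 (mod 53)  [q = 13: ≢ 1 ✓]
All checks pass, so 41 has order 52 and is a primitive root modulo 53.

Yes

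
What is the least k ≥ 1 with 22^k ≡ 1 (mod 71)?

ord(22) | φ(71) = 71 − 1 = 70 = 2 · 5 · 7.
Divisors of 70: 1, 2, 5, 7, 10, 14, 35, 70.
Evaluate successive powers at the divisors of 70:
22^1 ≡ 22 (mod 71)
22^2 ≡ 58 (mod 71)
22^5 ≡ 26 (mod 71)
22^7 ≡ 17 (mod 71)
22^10 ≡ 37 (mod 71)
22^14 ≡ 5 (mod 71)
22^35 ≡ 70 (mod 71)
22^70 ≡ 1 (mod 71) ✓
So ord_71(22) = 70.

70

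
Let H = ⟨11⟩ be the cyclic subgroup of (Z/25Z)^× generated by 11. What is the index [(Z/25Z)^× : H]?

ord(11) | φ(25) = φ(5^2) = 5·(5−1) = 20 = 2^2 · 5.
Divisors of 20: 1, 2, 4, 5, 10, 20.
Evaluate successive powers at the divisors of 20:
11^1 ≡ 11 (mod 25)
11^2 ≡ 21 (mod 25)
11^4 ≡ 16 (mod 25)
11^5 ≡ 1 (mod 25) ✓
The order of 11 is 5, so the subgroup it generates has 5 elements.
Index = |(Z/25Z)^×| / |⟨11⟩| = 20 / 5 = 4.

4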